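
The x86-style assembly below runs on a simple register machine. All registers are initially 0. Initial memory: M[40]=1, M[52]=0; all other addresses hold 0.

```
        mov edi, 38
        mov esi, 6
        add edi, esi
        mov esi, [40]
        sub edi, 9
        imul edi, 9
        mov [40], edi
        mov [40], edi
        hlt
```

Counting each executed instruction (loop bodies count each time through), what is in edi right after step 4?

44

after mov edi, 38: edi=38
after mov esi, 6: esi=6
after add edi, esi: edi=38+6=44
after mov esi, [40]: esi=M[40]=1
After step 4: edi = 44.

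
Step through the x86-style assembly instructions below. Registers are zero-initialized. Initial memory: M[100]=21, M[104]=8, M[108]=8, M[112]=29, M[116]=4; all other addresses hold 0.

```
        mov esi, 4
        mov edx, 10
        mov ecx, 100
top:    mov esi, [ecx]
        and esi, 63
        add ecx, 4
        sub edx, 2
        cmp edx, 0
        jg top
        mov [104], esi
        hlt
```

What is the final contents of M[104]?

esi=4
edx=10
ecx=100
esi=M[100]=21
esi=21&63=21
ecx=100+4=104
edx=10-2=8
cmp edx, 0  (cmp 8,0)
jg top: taken
esi=M[104]=8
esi=8&63=8
ecx=104+4=108
edx=8-2=6
cmp edx, 0  (cmp 6,0)
jg top: taken
esi=M[108]=8
esi=8&63=8
ecx=108+4=112
edx=6-2=4
cmp edx, 0  (cmp 4,0)
jg top: taken
esi=M[112]=29
esi=29&63=29
ecx=112+4=116
edx=4-2=2
cmp edx, 0  (cmp 2,0)
jg top: taken
esi=M[116]=4
esi=4&63=4
ecx=116+4=120
edx=2-2=0
cmp edx, 0  (cmp 0,0)
jg top: not taken
mov [104], esi → M[104]=4
halt.

4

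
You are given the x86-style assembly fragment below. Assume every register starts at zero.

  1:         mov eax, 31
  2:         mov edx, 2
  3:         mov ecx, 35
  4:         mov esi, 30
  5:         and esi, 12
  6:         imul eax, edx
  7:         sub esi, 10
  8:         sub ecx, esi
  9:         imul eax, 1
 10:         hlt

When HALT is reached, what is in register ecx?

mov eax, 31 → eax=31
mov edx, 2 → edx=2
mov ecx, 35 → ecx=35
mov esi, 30 → esi=30
and esi, 12 → esi=30&12=12
imul eax, edx → eax=31*2=62
sub esi, 10 → esi=12-10=2
sub ecx, esi → ecx=35-2=33
imul eax, 1 → eax=62*1=62
halt.

33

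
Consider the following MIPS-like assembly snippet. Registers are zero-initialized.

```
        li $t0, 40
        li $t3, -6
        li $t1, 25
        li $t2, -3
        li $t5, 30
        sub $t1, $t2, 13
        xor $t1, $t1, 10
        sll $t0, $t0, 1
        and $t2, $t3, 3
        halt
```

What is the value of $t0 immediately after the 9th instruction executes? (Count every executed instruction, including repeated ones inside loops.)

li $t0, 40 → $t0=40
li $t3, -6 → $t3=-6
li $t1, 25 → $t1=25
li $t2, -3 → $t2=-3
li $t5, 30 → $t5=30
sub $t1, $t2, 13 → $t1=(-3)-13=-16
xor $t1, $t1, 10 → $t1=(-16)^10=-6
sll $t0, $t0, 1 → $t0=40<<1=80
and $t2, $t3, 3 → $t2=(-6)&3=2
After step 9: $t0 = 80.

80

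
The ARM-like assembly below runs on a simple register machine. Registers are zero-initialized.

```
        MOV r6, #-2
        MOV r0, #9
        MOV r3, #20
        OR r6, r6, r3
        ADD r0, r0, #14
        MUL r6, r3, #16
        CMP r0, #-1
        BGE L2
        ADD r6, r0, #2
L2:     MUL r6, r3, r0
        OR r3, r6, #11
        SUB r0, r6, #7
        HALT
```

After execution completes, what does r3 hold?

after MOV r6, #-2: r6=-2
after MOV r0, #9: r0=9
after MOV r3, #20: r3=20
after OR r6, r6, r3: r6=(-2)|20=-2
after ADD r0, r0, #14: r0=9+14=23
after MUL r6, r3, #16: r6=20*16=320
CMP r0, #-1  (cmp 23,-1)
BGE L2: taken
after MUL r6, r3, r0: r6=20*23=460
after OR r3, r6, #11: r3=460|11=463
after SUB r0, r6, #7: r0=460-7=453
halt.

463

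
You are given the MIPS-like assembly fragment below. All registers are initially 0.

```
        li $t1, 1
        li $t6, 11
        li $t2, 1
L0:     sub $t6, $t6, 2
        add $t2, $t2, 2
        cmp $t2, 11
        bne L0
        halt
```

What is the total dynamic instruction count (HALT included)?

24

$t1=1
$t6=11
$t2=1
$t6=11-2=9
$t2=1+2=3
cmp $t2, 11  (cmp 3,11)
bne L0: taken
$t6=9-2=7
$t2=3+2=5
cmp $t2, 11  (cmp 5,11)
bne L0: taken
$t6=7-2=5
$t2=5+2=7
cmp $t2, 11  (cmp 7,11)
bne L0: taken
$t6=5-2=3
$t2=7+2=9
cmp $t2, 11  (cmp 9,11)
bne L0: taken
$t6=3-2=1
$t2=9+2=11
cmp $t2, 11  (cmp 11,11)
bne L0: not taken
halt.
Total executed instructions: 24.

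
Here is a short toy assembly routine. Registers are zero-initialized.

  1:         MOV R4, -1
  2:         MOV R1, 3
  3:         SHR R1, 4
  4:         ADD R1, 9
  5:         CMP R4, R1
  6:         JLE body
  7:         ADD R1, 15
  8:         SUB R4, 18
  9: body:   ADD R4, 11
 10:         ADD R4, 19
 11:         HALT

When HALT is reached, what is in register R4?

MOV R4, -1 → R4=-1
MOV R1, 3 → R1=3
SHR R1, 4 → R1=3>>4=0
ADD R1, 9 → R1=0+9=9
CMP R4, R1  (cmp -1,9)
JLE body: taken
ADD R4, 11 → R4=(-1)+11=10
ADD R4, 19 → R4=10+19=29
halt.

29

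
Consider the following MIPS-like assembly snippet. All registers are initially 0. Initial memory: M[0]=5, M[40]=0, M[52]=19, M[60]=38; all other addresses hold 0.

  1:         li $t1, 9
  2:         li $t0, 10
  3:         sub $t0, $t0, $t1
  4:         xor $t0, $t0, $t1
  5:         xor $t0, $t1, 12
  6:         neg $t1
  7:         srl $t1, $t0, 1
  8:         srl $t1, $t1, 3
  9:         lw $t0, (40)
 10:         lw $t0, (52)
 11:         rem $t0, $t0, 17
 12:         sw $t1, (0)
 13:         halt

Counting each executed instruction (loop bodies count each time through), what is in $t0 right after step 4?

8

$t1=9
$t0=10
$t0=10-9=1
$t0=1^9=8
After step 4: $t0 = 8.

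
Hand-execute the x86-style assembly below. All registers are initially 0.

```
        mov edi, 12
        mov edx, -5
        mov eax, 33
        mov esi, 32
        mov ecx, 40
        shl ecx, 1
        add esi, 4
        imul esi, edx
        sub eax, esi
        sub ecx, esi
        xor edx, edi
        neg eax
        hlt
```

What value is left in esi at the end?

after mov edi, 12: edi=12
after mov edx, -5: edx=-5
after mov eax, 33: eax=33
after mov esi, 32: esi=32
after mov ecx, 40: ecx=40
after shl ecx, 1: ecx=40<<1=80
after add esi, 4: esi=32+4=36
after imul esi, edx: esi=36*(-5)=-180
after sub eax, esi: eax=33-(-180)=213
after sub ecx, esi: ecx=80-(-180)=260
after xor edx, edi: edx=(-5)^12=-9
after neg eax: eax=-(213)=-213
halt.

-180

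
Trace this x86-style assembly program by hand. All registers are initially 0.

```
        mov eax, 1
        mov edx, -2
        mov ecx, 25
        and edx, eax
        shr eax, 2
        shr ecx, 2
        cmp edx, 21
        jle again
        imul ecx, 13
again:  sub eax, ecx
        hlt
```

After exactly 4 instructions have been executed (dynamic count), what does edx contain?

0

after mov eax, 1: eax=1
after mov edx, -2: edx=-2
after mov ecx, 25: ecx=25
after and edx, eax: edx=(-2)&1=0
After step 4: edx = 0.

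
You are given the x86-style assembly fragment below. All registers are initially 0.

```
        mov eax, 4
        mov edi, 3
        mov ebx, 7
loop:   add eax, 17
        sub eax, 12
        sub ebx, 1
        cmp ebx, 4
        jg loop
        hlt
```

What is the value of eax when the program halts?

mov eax, 4 → eax=4
mov edi, 3 → edi=3
mov ebx, 7 → ebx=7
add eax, 17 → eax=4+17=21
sub eax, 12 → eax=21-12=9
sub ebx, 1 → ebx=7-1=6
cmp ebx, 4  (cmp 6,4)
jg loop: taken
add eax, 17 → eax=9+17=26
sub eax, 12 → eax=26-12=14
sub ebx, 1 → ebx=6-1=5
cmp ebx, 4  (cmp 5,4)
jg loop: taken
add eax, 17 → eax=14+17=31
sub eax, 12 → eax=31-12=19
sub ebx, 1 → ebx=5-1=4
cmp ebx, 4  (cmp 4,4)
jg loop: not taken
halt.

19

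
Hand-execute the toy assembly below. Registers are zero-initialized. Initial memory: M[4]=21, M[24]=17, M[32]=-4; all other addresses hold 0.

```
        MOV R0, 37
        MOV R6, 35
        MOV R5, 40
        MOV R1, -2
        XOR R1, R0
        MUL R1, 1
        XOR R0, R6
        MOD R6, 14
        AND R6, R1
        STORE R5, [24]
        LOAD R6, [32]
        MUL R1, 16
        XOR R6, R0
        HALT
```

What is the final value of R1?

-592

after MOV R0, 37: R0=37
after MOV R6, 35: R6=35
after MOV R5, 40: R5=40
after MOV R1, -2: R1=-2
after XOR R1, R0: R1=(-2)^37=-37
after MUL R1, 1: R1=(-37)*1=-37
after XOR R0, R6: R0=37^35=6
after MOD R6, 14: R6=35%14=7
after AND R6, R1: R6=7&(-37)=3
STORE R5, [24] → M[24]=40
after LOAD R6, [32]: R6=M[32]=-4
after MUL R1, 16: R1=(-37)*16=-592
after XOR R6, R0: R6=(-4)^6=-6
halt.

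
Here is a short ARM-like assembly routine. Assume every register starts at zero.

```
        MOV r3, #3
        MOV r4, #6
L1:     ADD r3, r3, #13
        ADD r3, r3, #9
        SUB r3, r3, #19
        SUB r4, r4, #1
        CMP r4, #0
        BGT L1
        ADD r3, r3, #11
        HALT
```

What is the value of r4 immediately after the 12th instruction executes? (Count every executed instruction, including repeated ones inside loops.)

MOV r3, #3 → r3=3
MOV r4, #6 → r4=6
ADD r3, r3, #13 → r3=3+13=16
ADD r3, r3, #9 → r3=16+9=25
SUB r3, r3, #19 → r3=25-19=6
SUB r4, r4, #1 → r4=6-1=5
CMP r4, #0  (cmp 5,0)
BGT L1: taken
ADD r3, r3, #13 → r3=6+13=19
ADD r3, r3, #9 → r3=19+9=28
SUB r3, r3, #19 → r3=28-19=9
SUB r4, r4, #1 → r4=5-1=4
After step 12: r4 = 4.

4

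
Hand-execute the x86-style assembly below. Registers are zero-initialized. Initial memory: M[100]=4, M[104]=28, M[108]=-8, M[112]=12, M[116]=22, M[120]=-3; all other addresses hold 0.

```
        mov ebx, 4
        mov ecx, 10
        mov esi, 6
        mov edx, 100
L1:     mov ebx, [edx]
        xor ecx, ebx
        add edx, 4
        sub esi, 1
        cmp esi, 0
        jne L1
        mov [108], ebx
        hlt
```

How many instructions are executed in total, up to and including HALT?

42

after mov ebx, 4: ebx=4
after mov ecx, 10: ecx=10
after mov esi, 6: esi=6
after mov edx, 100: edx=100
after mov ebx, [edx]: ebx=M[100]=4
after xor ecx, ebx: ecx=10^4=14
after add edx, 4: edx=100+4=104
after sub esi, 1: esi=6-1=5
cmp esi, 0  (cmp 5,0)
jne L1: taken
after mov ebx, [edx]: ebx=M[104]=28
after xor ecx, ebx: ecx=14^28=18
after add edx, 4: edx=104+4=108
after sub esi, 1: esi=5-1=4
cmp esi, 0  (cmp 4,0)
jne L1: taken
after mov ebx, [edx]: ebx=M[108]=-8
after xor ecx, ebx: ecx=18^(-8)=-22
after add edx, 4: edx=108+4=112
after sub esi, 1: esi=4-1=3
cmp esi, 0  (cmp 3,0)
jne L1: taken
after mov ebx, [edx]: ebx=M[112]=12
after xor ecx, ebx: ecx=(-22)^12=-26
after add edx, 4: edx=112+4=116
after sub esi, 1: esi=3-1=2
cmp esi, 0  (cmp 2,0)
jne L1: taken
after mov ebx, [edx]: ebx=M[116]=22
after xor ecx, ebx: ecx=(-26)^22=-16
after add edx, 4: edx=116+4=120
after sub esi, 1: esi=2-1=1
cmp esi, 0  (cmp 1,0)
jne L1: taken
after mov ebx, [edx]: ebx=M[120]=-3
after xor ecx, ebx: ecx=(-16)^(-3)=13
after add edx, 4: edx=120+4=124
after sub esi, 1: esi=1-1=0
cmp esi, 0  (cmp 0,0)
jne L1: not taken
mov [108], ebx → M[108]=-3
halt.
Total executed instructions: 42.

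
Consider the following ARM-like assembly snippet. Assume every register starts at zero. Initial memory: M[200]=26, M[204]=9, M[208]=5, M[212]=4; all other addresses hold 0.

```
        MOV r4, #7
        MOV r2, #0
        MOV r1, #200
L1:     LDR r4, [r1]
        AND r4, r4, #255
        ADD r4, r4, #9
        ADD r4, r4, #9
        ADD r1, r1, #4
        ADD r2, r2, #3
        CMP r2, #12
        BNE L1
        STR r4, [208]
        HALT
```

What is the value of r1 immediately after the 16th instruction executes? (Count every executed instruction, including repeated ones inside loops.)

208

MOV r4, #7 → r4=7
MOV r2, #0 → r2=0
MOV r1, #200 → r1=200
LDR r4, [r1] → r4=M[200]=26
AND r4, r4, #255 → r4=26&255=26
ADD r4, r4, #9 → r4=26+9=35
ADD r4, r4, #9 → r4=35+9=44
ADD r1, r1, #4 → r1=200+4=204
ADD r2, r2, #3 → r2=0+3=3
CMP r2, #12  (cmp 3,12)
BNE L1: taken
LDR r4, [r1] → r4=M[204]=9
AND r4, r4, #255 → r4=9&255=9
ADD r4, r4, #9 → r4=9+9=18
ADD r4, r4, #9 → r4=18+9=27
ADD r1, r1, #4 → r1=204+4=208
After step 16: r1 = 208.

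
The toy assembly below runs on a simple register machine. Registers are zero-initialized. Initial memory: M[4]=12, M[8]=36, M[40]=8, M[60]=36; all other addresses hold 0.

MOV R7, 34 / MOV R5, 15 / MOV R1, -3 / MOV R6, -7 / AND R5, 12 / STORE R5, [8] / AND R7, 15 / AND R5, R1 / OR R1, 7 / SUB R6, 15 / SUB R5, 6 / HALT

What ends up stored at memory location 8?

after MOV R7, 34: R7=34
after MOV R5, 15: R5=15
after MOV R1, -3: R1=-3
after MOV R6, -7: R6=-7
after AND R5, 12: R5=15&12=12
STORE R5, [8] → M[8]=12
after AND R7, 15: R7=34&15=2
after AND R5, R1: R5=12&(-3)=12
after OR R1, 7: R1=(-3)|7=-1
after SUB R6, 15: R6=(-7)-15=-22
after SUB R5, 6: R5=12-6=6
halt.

12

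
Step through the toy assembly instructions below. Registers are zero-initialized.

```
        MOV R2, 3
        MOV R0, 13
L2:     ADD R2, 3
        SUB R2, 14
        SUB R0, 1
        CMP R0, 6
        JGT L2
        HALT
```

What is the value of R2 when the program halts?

R2=3
R0=13
R2=3+3=6
R2=6-14=-8
R0=13-1=12
CMP R0, 6  (cmp 12,6)
JGT L2: taken
R2=(-8)+3=-5
R2=(-5)-14=-19
R0=12-1=11
CMP R0, 6  (cmp 11,6)
JGT L2: taken
R2=(-19)+3=-16
R2=(-16)-14=-30
R0=11-1=10
CMP R0, 6  (cmp 10,6)
JGT L2: taken
R2=(-30)+3=-27
R2=(-27)-14=-41
R0=10-1=9
CMP R0, 6  (cmp 9,6)
JGT L2: taken
R2=(-41)+3=-38
R2=(-38)-14=-52
R0=9-1=8
CMP R0, 6  (cmp 8,6)
JGT L2: taken
R2=(-52)+3=-49
R2=(-49)-14=-63
R0=8-1=7
CMP R0, 6  (cmp 7,6)
JGT L2: taken
R2=(-63)+3=-60
R2=(-60)-14=-74
R0=7-1=6
CMP R0, 6  (cmp 6,6)
JGT L2: not taken
halt.

-74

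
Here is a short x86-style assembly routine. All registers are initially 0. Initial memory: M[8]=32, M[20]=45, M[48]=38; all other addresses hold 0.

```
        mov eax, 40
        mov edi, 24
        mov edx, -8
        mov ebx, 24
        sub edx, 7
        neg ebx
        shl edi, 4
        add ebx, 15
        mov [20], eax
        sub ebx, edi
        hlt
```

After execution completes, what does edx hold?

-15

mov eax, 40 → eax=40
mov edi, 24 → edi=24
mov edx, -8 → edx=-8
mov ebx, 24 → ebx=24
sub edx, 7 → edx=(-8)-7=-15
neg ebx → ebx=-(24)=-24
shl edi, 4 → edi=24<<4=384
add ebx, 15 → ebx=(-24)+15=-9
mov [20], eax → M[20]=40
sub ebx, edi → ebx=(-9)-384=-393
halt.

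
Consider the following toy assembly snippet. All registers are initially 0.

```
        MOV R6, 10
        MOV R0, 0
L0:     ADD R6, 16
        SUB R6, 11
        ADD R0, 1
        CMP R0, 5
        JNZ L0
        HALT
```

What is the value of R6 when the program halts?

35

MOV R6, 10 → R6=10
MOV R0, 0 → R0=0
ADD R6, 16 → R6=10+16=26
SUB R6, 11 → R6=26-11=15
ADD R0, 1 → R0=0+1=1
CMP R0, 5  (cmp 1,5)
JNZ L0: taken
ADD R6, 16 → R6=15+16=31
SUB R6, 11 → R6=31-11=20
ADD R0, 1 → R0=1+1=2
CMP R0, 5  (cmp 2,5)
JNZ L0: taken
ADD R6, 16 → R6=20+16=36
SUB R6, 11 → R6=36-11=25
ADD R0, 1 → R0=2+1=3
CMP R0, 5  (cmp 3,5)
JNZ L0: taken
ADD R6, 16 → R6=25+16=41
SUB R6, 11 → R6=41-11=30
ADD R0, 1 → R0=3+1=4
CMP R0, 5  (cmp 4,5)
JNZ L0: taken
ADD R6, 16 → R6=30+16=46
SUB R6, 11 → R6=46-11=35
ADD R0, 1 → R0=4+1=5
CMP R0, 5  (cmp 5,5)
JNZ L0: not taken
halt.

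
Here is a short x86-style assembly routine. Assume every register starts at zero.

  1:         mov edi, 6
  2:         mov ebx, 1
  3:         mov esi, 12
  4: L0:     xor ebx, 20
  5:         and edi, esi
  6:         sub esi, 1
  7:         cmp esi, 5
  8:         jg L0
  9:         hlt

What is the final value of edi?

0

mov edi, 6 → edi=6
mov ebx, 1 → ebx=1
mov esi, 12 → esi=12
xor ebx, 20 → ebx=1^20=21
and edi, esi → edi=6&12=4
sub esi, 1 → esi=12-1=11
cmp esi, 5  (cmp 11,5)
jg L0: taken
xor ebx, 20 → ebx=21^20=1
and edi, esi → edi=4&11=0
sub esi, 1 → esi=11-1=10
cmp esi, 5  (cmp 10,5)
jg L0: taken
xor ebx, 20 → ebx=1^20=21
and edi, esi → edi=0&10=0
sub esi, 1 → esi=10-1=9
cmp esi, 5  (cmp 9,5)
jg L0: taken
xor ebx, 20 → ebx=21^20=1
and edi, esi → edi=0&9=0
sub esi, 1 → esi=9-1=8
cmp esi, 5  (cmp 8,5)
jg L0: taken
xor ebx, 20 → ebx=1^20=21
and edi, esi → edi=0&8=0
sub esi, 1 → esi=8-1=7
cmp esi, 5  (cmp 7,5)
jg L0: taken
xor ebx, 20 → ebx=21^20=1
and edi, esi → edi=0&7=0
sub esi, 1 → esi=7-1=6
cmp esi, 5  (cmp 6,5)
jg L0: taken
xor ebx, 20 → ebx=1^20=21
and edi, esi → edi=0&6=0
sub esi, 1 → esi=6-1=5
cmp esi, 5  (cmp 5,5)
jg L0: not taken
halt.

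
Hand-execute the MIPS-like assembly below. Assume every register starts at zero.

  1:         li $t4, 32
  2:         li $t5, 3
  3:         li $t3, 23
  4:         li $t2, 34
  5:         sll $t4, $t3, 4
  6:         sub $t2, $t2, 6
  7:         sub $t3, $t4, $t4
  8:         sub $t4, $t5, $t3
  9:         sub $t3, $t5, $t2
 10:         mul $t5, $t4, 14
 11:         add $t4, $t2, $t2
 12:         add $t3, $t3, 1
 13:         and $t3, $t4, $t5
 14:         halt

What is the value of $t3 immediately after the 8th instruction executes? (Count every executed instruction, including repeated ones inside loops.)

0

after li $t4, 32: $t4=32
after li $t5, 3: $t5=3
after li $t3, 23: $t3=23
after li $t2, 34: $t2=34
after sll $t4, $t3, 4: $t4=23<<4=368
after sub $t2, $t2, 6: $t2=34-6=28
after sub $t3, $t4, $t4: $t3=368-368=0
after sub $t4, $t5, $t3: $t4=3-0=3
After step 8: $t3 = 0.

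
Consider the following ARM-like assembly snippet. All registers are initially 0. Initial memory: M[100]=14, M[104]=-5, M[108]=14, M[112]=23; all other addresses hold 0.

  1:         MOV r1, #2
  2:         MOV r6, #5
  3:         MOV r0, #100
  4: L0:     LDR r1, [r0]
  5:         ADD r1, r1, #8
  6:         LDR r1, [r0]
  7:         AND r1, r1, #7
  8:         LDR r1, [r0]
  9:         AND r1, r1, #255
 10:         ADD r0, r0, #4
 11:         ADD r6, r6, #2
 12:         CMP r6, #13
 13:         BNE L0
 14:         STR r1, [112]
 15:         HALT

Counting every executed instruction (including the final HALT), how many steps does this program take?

45

after MOV r1, #2: r1=2
after MOV r6, #5: r6=5
after MOV r0, #100: r0=100
after LDR r1, [r0]: r1=M[100]=14
after ADD r1, r1, #8: r1=14+8=22
after LDR r1, [r0]: r1=M[100]=14
after AND r1, r1, #7: r1=14&7=6
after LDR r1, [r0]: r1=M[100]=14
after AND r1, r1, #255: r1=14&255=14
after ADD r0, r0, #4: r0=100+4=104
after ADD r6, r6, #2: r6=5+2=7
CMP r6, #13  (cmp 7,13)
BNE L0: taken
after LDR r1, [r0]: r1=M[104]=-5
after ADD r1, r1, #8: r1=(-5)+8=3
after LDR r1, [r0]: r1=M[104]=-5
after AND r1, r1, #7: r1=(-5)&7=3
after LDR r1, [r0]: r1=M[104]=-5
after AND r1, r1, #255: r1=(-5)&255=251
after ADD r0, r0, #4: r0=104+4=108
after ADD r6, r6, #2: r6=7+2=9
CMP r6, #13  (cmp 9,13)
BNE L0: taken
after LDR r1, [r0]: r1=M[108]=14
after ADD r1, r1, #8: r1=14+8=22
after LDR r1, [r0]: r1=M[108]=14
after AND r1, r1, #7: r1=14&7=6
after LDR r1, [r0]: r1=M[108]=14
after AND r1, r1, #255: r1=14&255=14
after ADD r0, r0, #4: r0=108+4=112
after ADD r6, r6, #2: r6=9+2=11
CMP r6, #13  (cmp 11,13)
BNE L0: taken
after LDR r1, [r0]: r1=M[112]=23
after ADD r1, r1, #8: r1=23+8=31
after LDR r1, [r0]: r1=M[112]=23
after AND r1, r1, #7: r1=23&7=7
after LDR r1, [r0]: r1=M[112]=23
after AND r1, r1, #255: r1=23&255=23
after ADD r0, r0, #4: r0=112+4=116
after ADD r6, r6, #2: r6=11+2=13
CMP r6, #13  (cmp 13,13)
BNE L0: not taken
STR r1, [112] → M[112]=23
halt.
Total executed instructions: 45.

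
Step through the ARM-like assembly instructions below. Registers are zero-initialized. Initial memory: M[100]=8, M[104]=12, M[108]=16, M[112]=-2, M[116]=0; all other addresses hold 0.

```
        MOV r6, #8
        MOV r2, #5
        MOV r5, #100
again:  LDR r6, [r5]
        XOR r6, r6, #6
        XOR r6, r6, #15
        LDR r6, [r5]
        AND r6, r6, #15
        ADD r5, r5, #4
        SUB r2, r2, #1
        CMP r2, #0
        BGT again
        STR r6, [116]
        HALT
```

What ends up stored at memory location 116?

MOV r6, #8 → r6=8
MOV r2, #5 → r2=5
MOV r5, #100 → r5=100
LDR r6, [r5] → r6=M[100]=8
XOR r6, r6, #6 → r6=8^6=14
XOR r6, r6, #15 → r6=14^15=1
LDR r6, [r5] → r6=M[100]=8
AND r6, r6, #15 → r6=8&15=8
ADD r5, r5, #4 → r5=100+4=104
SUB r2, r2, #1 → r2=5-1=4
CMP r2, #0  (cmp 4,0)
BGT again: taken
LDR r6, [r5] → r6=M[104]=12
XOR r6, r6, #6 → r6=12^6=10
XOR r6, r6, #15 → r6=10^15=5
LDR r6, [r5] → r6=M[104]=12
AND r6, r6, #15 → r6=12&15=12
ADD r5, r5, #4 → r5=104+4=108
SUB r2, r2, #1 → r2=4-1=3
CMP r2, #0  (cmp 3,0)
BGT again: taken
LDR r6, [r5] → r6=M[108]=16
XOR r6, r6, #6 → r6=16^6=22
XOR r6, r6, #15 → r6=22^15=25
LDR r6, [r5] → r6=M[108]=16
AND r6, r6, #15 → r6=16&15=0
ADD r5, r5, #4 → r5=108+4=112
SUB r2, r2, #1 → r2=3-1=2
CMP r2, #0  (cmp 2,0)
BGT again: taken
LDR r6, [r5] → r6=M[112]=-2
XOR r6, r6, #6 → r6=(-2)^6=-8
XOR r6, r6, #15 → r6=(-8)^15=-9
LDR r6, [r5] → r6=M[112]=-2
AND r6, r6, #15 → r6=(-2)&15=14
ADD r5, r5, #4 → r5=112+4=116
SUB r2, r2, #1 → r2=2-1=1
CMP r2, #0  (cmp 1,0)
BGT again: taken
LDR r6, [r5] → r6=M[116]=0
XOR r6, r6, #6 → r6=0^6=6
XOR r6, r6, #15 → r6=6^15=9
LDR r6, [r5] → r6=M[116]=0
AND r6, r6, #15 → r6=0&15=0
ADD r5, r5, #4 → r5=116+4=120
SUB r2, r2, #1 → r2=1-1=0
CMP r2, #0  (cmp 0,0)
BGT again: not taken
STR r6, [116] → M[116]=0
halt.

0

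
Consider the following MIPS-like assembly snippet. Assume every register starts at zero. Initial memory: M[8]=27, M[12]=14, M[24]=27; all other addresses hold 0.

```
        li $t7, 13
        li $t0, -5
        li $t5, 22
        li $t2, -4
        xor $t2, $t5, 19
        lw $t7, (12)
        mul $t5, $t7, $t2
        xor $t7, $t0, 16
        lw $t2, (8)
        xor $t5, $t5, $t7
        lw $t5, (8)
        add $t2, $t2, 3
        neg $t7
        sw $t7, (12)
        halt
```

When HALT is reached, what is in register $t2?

30

li $t7, 13 → $t7=13
li $t0, -5 → $t0=-5
li $t5, 22 → $t5=22
li $t2, -4 → $t2=-4
xor $t2, $t5, 19 → $t2=22^19=5
lw $t7, (12) → $t7=M[12]=14
mul $t5, $t7, $t2 → $t5=14*5=70
xor $t7, $t0, 16 → $t7=(-5)^16=-21
lw $t2, (8) → $t2=M[8]=27
xor $t5, $t5, $t7 → $t5=70^(-21)=-83
lw $t5, (8) → $t5=M[8]=27
add $t2, $t2, 3 → $t2=27+3=30
neg $t7 → $t7=-(-21)=21
sw $t7, (12) → M[12]=21
halt.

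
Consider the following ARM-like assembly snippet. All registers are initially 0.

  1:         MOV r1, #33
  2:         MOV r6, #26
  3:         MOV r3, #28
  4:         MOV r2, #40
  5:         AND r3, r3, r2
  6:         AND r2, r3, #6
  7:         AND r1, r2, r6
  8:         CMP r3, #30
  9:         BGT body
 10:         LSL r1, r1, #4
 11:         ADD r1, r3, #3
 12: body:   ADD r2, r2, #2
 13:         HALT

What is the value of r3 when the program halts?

8

after MOV r1, #33: r1=33
after MOV r6, #26: r6=26
after MOV r3, #28: r3=28
after MOV r2, #40: r2=40
after AND r3, r3, r2: r3=28&40=8
after AND r2, r3, #6: r2=8&6=0
after AND r1, r2, r6: r1=0&26=0
CMP r3, #30  (cmp 8,30)
BGT body: not taken
after LSL r1, r1, #4: r1=0<<4=0
after ADD r1, r3, #3: r1=8+3=11
after ADD r2, r2, #2: r2=0+2=2
halt.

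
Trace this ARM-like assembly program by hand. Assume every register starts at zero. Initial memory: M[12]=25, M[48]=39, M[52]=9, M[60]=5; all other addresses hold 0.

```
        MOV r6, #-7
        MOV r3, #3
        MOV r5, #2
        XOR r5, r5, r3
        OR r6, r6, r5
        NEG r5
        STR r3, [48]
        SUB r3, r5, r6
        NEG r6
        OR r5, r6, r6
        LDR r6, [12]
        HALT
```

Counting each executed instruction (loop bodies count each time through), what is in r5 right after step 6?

-1

MOV r6, #-7 → r6=-7
MOV r3, #3 → r3=3
MOV r5, #2 → r5=2
XOR r5, r5, r3 → r5=2^3=1
OR r6, r6, r5 → r6=(-7)|1=-7
NEG r5 → r5=-(1)=-1
After step 6: r5 = -1.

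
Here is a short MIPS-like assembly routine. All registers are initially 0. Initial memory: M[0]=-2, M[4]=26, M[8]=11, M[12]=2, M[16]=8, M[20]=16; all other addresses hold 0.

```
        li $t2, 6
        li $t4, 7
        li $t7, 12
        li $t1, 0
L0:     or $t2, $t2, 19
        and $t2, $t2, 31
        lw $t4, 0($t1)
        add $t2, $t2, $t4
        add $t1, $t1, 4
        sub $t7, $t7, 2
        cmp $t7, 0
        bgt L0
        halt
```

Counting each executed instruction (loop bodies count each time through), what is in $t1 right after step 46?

20

after li $t2, 6: $t2=6
after li $t4, 7: $t4=7
after li $t7, 12: $t7=12
after li $t1, 0: $t1=0
after or $t2, $t2, 19: $t2=6|19=23
after and $t2, $t2, 31: $t2=23&31=23
after lw $t4, 0($t1): $t4=M[0]=-2
after add $t2, $t2, $t4: $t2=23+(-2)=21
after add $t1, $t1, 4: $t1=0+4=4
after sub $t7, $t7, 2: $t7=12-2=10
cmp $t7, 0  (cmp 10,0)
bgt L0: taken
after or $t2, $t2, 19: $t2=21|19=23
after and $t2, $t2, 31: $t2=23&31=23
after lw $t4, 0($t1): $t4=M[4]=26
after add $t2, $t2, $t4: $t2=23+26=49
after add $t1, $t1, 4: $t1=4+4=8
after sub $t7, $t7, 2: $t7=10-2=8
cmp $t7, 0  (cmp 8,0)
bgt L0: taken
after or $t2, $t2, 19: $t2=49|19=51
after and $t2, $t2, 31: $t2=51&31=19
after lw $t4, 0($t1): $t4=M[8]=11
after add $t2, $t2, $t4: $t2=19+11=30
after add $t1, $t1, 4: $t1=8+4=12
after sub $t7, $t7, 2: $t7=8-2=6
cmp $t7, 0  (cmp 6,0)
bgt L0: taken
after or $t2, $t2, 19: $t2=30|19=31
after and $t2, $t2, 31: $t2=31&31=31
after lw $t4, 0($t1): $t4=M[12]=2
after add $t2, $t2, $t4: $t2=31+2=33
after add $t1, $t1, 4: $t1=12+4=16
after sub $t7, $t7, 2: $t7=6-2=4
cmp $t7, 0  (cmp 4,0)
bgt L0: taken
after or $t2, $t2, 19: $t2=33|19=51
after and $t2, $t2, 31: $t2=51&31=19
after lw $t4, 0($t1): $t4=M[16]=8
after add $t2, $t2, $t4: $t2=19+8=27
after add $t1, $t1, 4: $t1=16+4=20
after sub $t7, $t7, 2: $t7=4-2=2
cmp $t7, 0  (cmp 2,0)
bgt L0: taken
after or $t2, $t2, 19: $t2=27|19=27
after and $t2, $t2, 31: $t2=27&31=27
After step 46: $t1 = 20.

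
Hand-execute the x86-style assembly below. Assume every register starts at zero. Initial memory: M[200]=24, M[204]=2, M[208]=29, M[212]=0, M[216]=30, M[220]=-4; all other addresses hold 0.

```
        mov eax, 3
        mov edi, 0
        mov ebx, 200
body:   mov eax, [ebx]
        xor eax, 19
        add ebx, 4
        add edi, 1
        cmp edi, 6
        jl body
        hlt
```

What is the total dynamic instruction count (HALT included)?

mov eax, 3 → eax=3
mov edi, 0 → edi=0
mov ebx, 200 → ebx=200
mov eax, [ebx] → eax=M[200]=24
xor eax, 19 → eax=24^19=11
add ebx, 4 → ebx=200+4=204
add edi, 1 → edi=0+1=1
cmp edi, 6  (cmp 1,6)
jl body: taken
mov eax, [ebx] → eax=M[204]=2
xor eax, 19 → eax=2^19=17
add ebx, 4 → ebx=204+4=208
add edi, 1 → edi=1+1=2
cmp edi, 6  (cmp 2,6)
jl body: taken
mov eax, [ebx] → eax=M[208]=29
xor eax, 19 → eax=29^19=14
add ebx, 4 → ebx=208+4=212
add edi, 1 → edi=2+1=3
cmp edi, 6  (cmp 3,6)
jl body: taken
mov eax, [ebx] → eax=M[212]=0
xor eax, 19 → eax=0^19=19
add ebx, 4 → ebx=212+4=216
add edi, 1 → edi=3+1=4
cmp edi, 6  (cmp 4,6)
jl body: taken
mov eax, [ebx] → eax=M[216]=30
xor eax, 19 → eax=30^19=13
add ebx, 4 → ebx=216+4=220
add edi, 1 → edi=4+1=5
cmp edi, 6  (cmp 5,6)
jl body: taken
mov eax, [ebx] → eax=M[220]=-4
xor eax, 19 → eax=(-4)^19=-17
add ebx, 4 → ebx=220+4=224
add edi, 1 → edi=5+1=6
cmp edi, 6  (cmp 6,6)
jl body: not taken
halt.
Total executed instructions: 40.

40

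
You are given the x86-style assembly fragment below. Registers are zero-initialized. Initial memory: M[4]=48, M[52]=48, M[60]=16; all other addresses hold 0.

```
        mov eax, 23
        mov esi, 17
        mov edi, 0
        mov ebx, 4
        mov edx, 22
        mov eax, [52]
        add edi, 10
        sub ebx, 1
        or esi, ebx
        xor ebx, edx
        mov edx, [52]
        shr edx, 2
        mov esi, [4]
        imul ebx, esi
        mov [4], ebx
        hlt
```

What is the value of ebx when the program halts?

1008

after mov eax, 23: eax=23
after mov esi, 17: esi=17
after mov edi, 0: edi=0
after mov ebx, 4: ebx=4
after mov edx, 22: edx=22
after mov eax, [52]: eax=M[52]=48
after add edi, 10: edi=0+10=10
after sub ebx, 1: ebx=4-1=3
after or esi, ebx: esi=17|3=19
after xor ebx, edx: ebx=3^22=21
after mov edx, [52]: edx=M[52]=48
after shr edx, 2: edx=48>>2=12
after mov esi, [4]: esi=M[4]=48
after imul ebx, esi: ebx=21*48=1008
mov [4], ebx → M[4]=1008
halt.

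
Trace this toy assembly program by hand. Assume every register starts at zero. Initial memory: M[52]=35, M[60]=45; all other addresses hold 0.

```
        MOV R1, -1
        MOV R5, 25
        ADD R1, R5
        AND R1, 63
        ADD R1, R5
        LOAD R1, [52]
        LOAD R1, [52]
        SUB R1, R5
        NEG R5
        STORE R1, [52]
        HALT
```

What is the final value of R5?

after MOV R1, -1: R1=-1
after MOV R5, 25: R5=25
after ADD R1, R5: R1=(-1)+25=24
after AND R1, 63: R1=24&63=24
after ADD R1, R5: R1=24+25=49
after LOAD R1, [52]: R1=M[52]=35
after LOAD R1, [52]: R1=M[52]=35
after SUB R1, R5: R1=35-25=10
after NEG R5: R5=-(25)=-25
STORE R1, [52] → M[52]=10
halt.

-25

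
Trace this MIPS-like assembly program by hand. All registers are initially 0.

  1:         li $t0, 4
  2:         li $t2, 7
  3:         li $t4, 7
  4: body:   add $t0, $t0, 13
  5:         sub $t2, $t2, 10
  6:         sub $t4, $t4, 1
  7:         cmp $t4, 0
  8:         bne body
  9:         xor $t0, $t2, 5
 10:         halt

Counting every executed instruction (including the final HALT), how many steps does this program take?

40

$t0=4
$t2=7
$t4=7
$t0=4+13=17
$t2=7-10=-3
$t4=7-1=6
cmp $t4, 0  (cmp 6,0)
bne body: taken
$t0=17+13=30
$t2=(-3)-10=-13
$t4=6-1=5
cmp $t4, 0  (cmp 5,0)
bne body: taken
$t0=30+13=43
$t2=(-13)-10=-23
$t4=5-1=4
cmp $t4, 0  (cmp 4,0)
bne body: taken
$t0=43+13=56
$t2=(-23)-10=-33
$t4=4-1=3
cmp $t4, 0  (cmp 3,0)
bne body: taken
$t0=56+13=69
$t2=(-33)-10=-43
$t4=3-1=2
cmp $t4, 0  (cmp 2,0)
bne body: taken
$t0=69+13=82
$t2=(-43)-10=-53
$t4=2-1=1
cmp $t4, 0  (cmp 1,0)
bne body: taken
$t0=82+13=95
$t2=(-53)-10=-63
$t4=1-1=0
cmp $t4, 0  (cmp 0,0)
bne body: not taken
$t0=(-63)^5=-60
halt.
Total executed instructions: 40.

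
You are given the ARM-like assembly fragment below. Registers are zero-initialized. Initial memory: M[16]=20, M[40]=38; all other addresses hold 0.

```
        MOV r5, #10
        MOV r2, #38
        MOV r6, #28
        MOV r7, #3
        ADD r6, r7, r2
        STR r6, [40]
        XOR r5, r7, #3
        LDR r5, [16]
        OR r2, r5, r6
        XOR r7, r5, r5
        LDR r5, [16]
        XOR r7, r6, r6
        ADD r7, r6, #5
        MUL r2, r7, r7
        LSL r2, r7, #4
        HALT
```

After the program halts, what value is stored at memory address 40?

41

r5=10
r2=38
r6=28
r7=3
r6=3+38=41
STR r6, [40] → M[40]=41
r5=3^3=0
r5=M[16]=20
r2=20|41=61
r7=20^20=0
r5=M[16]=20
r7=41^41=0
r7=41+5=46
r2=46*46=2116
r2=46<<4=736
halt.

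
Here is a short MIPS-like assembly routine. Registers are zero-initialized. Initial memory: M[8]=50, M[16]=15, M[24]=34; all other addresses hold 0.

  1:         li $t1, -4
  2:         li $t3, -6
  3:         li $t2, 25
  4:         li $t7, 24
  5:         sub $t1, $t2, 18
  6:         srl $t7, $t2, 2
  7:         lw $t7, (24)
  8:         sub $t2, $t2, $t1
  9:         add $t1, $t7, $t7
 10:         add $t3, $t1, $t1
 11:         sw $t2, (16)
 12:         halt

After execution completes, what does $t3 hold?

136

after li $t1, -4: $t1=-4
after li $t3, -6: $t3=-6
after li $t2, 25: $t2=25
after li $t7, 24: $t7=24
after sub $t1, $t2, 18: $t1=25-18=7
after srl $t7, $t2, 2: $t7=25>>2=6
after lw $t7, (24): $t7=M[24]=34
after sub $t2, $t2, $t1: $t2=25-7=18
after add $t1, $t7, $t7: $t1=34+34=68
after add $t3, $t1, $t1: $t3=68+68=136
sw $t2, (16) → M[16]=18
halt.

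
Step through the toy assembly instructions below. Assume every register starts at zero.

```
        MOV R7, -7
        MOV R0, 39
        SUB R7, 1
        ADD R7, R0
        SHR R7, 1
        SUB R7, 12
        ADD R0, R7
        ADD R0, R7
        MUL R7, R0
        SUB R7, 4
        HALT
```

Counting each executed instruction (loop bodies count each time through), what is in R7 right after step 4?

MOV R7, -7 → R7=-7
MOV R0, 39 → R0=39
SUB R7, 1 → R7=(-7)-1=-8
ADD R7, R0 → R7=(-8)+39=31
After step 4: R7 = 31.

31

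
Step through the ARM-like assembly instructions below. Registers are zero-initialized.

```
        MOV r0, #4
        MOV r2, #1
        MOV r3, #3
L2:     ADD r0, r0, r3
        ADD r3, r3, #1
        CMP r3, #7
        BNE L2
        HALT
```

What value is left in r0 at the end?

after MOV r0, #4: r0=4
after MOV r2, #1: r2=1
after MOV r3, #3: r3=3
after ADD r0, r0, r3: r0=4+3=7
after ADD r3, r3, #1: r3=3+1=4
CMP r3, #7  (cmp 4,7)
BNE L2: taken
after ADD r0, r0, r3: r0=7+4=11
after ADD r3, r3, #1: r3=4+1=5
CMP r3, #7  (cmp 5,7)
BNE L2: taken
after ADD r0, r0, r3: r0=11+5=16
after ADD r3, r3, #1: r3=5+1=6
CMP r3, #7  (cmp 6,7)
BNE L2: taken
after ADD r0, r0, r3: r0=16+6=22
after ADD r3, r3, #1: r3=6+1=7
CMP r3, #7  (cmp 7,7)
BNE L2: not taken
halt.

22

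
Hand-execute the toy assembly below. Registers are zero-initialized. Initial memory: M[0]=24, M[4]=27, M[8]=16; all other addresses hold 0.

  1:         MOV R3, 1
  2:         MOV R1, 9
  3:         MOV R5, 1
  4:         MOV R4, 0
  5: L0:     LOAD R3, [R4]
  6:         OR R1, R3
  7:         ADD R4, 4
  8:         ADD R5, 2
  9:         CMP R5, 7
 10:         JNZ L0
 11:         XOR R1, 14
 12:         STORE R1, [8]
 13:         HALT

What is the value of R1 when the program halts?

MOV R3, 1 → R3=1
MOV R1, 9 → R1=9
MOV R5, 1 → R5=1
MOV R4, 0 → R4=0
LOAD R3, [R4] → R3=M[0]=24
OR R1, R3 → R1=9|24=25
ADD R4, 4 → R4=0+4=4
ADD R5, 2 → R5=1+2=3
CMP R5, 7  (cmp 3,7)
JNZ L0: taken
LOAD R3, [R4] → R3=M[4]=27
OR R1, R3 → R1=25|27=27
ADD R4, 4 → R4=4+4=8
ADD R5, 2 → R5=3+2=5
CMP R5, 7  (cmp 5,7)
JNZ L0: taken
LOAD R3, [R4] → R3=M[8]=16
OR R1, R3 → R1=27|16=27
ADD R4, 4 → R4=8+4=12
ADD R5, 2 → R5=5+2=7
CMP R5, 7  (cmp 7,7)
JNZ L0: not taken
XOR R1, 14 → R1=27^14=21
STORE R1, [8] → M[8]=21
halt.

21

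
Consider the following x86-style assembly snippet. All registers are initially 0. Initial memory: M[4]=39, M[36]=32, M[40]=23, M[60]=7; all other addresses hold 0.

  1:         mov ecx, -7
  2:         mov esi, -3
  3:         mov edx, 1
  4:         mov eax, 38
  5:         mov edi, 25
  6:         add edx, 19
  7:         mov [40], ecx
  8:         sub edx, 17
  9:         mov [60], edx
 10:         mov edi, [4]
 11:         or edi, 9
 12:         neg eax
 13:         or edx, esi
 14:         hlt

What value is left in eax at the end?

ecx=-7
esi=-3
edx=1
eax=38
edi=25
edx=1+19=20
mov [40], ecx → M[40]=-7
edx=20-17=3
mov [60], edx → M[60]=3
edi=M[4]=39
edi=39|9=47
eax=-(38)=-38
edx=3|(-3)=-1
halt.

-38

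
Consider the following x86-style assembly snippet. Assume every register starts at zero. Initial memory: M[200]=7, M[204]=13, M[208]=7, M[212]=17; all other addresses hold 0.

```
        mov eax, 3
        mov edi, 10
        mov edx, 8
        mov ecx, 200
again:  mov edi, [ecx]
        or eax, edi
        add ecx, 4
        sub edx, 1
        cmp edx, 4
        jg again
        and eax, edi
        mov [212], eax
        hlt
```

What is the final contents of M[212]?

eax=3
edi=10
edx=8
ecx=200
edi=M[200]=7
eax=3|7=7
ecx=200+4=204
edx=8-1=7
cmp edx, 4  (cmp 7,4)
jg again: taken
edi=M[204]=13
eax=7|13=15
ecx=204+4=208
edx=7-1=6
cmp edx, 4  (cmp 6,4)
jg again: taken
edi=M[208]=7
eax=15|7=15
ecx=208+4=212
edx=6-1=5
cmp edx, 4  (cmp 5,4)
jg again: taken
edi=M[212]=17
eax=15|17=31
ecx=212+4=216
edx=5-1=4
cmp edx, 4  (cmp 4,4)
jg again: not taken
eax=31&17=17
mov [212], eax → M[212]=17
halt.

17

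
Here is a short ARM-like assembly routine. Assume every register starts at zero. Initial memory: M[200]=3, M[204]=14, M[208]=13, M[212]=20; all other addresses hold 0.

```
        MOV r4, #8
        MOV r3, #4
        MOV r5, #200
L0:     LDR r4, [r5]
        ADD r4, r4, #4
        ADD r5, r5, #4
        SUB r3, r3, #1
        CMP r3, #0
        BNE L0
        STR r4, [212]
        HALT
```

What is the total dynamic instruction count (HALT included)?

r4=8
r3=4
r5=200
r4=M[200]=3
r4=3+4=7
r5=200+4=204
r3=4-1=3
CMP r3, #0  (cmp 3,0)
BNE L0: taken
r4=M[204]=14
r4=14+4=18
r5=204+4=208
r3=3-1=2
CMP r3, #0  (cmp 2,0)
BNE L0: taken
r4=M[208]=13
r4=13+4=17
r5=208+4=212
r3=2-1=1
CMP r3, #0  (cmp 1,0)
BNE L0: taken
r4=M[212]=20
r4=20+4=24
r5=212+4=216
r3=1-1=0
CMP r3, #0  (cmp 0,0)
BNE L0: not taken
STR r4, [212] → M[212]=24
halt.
Total executed instructions: 29.

29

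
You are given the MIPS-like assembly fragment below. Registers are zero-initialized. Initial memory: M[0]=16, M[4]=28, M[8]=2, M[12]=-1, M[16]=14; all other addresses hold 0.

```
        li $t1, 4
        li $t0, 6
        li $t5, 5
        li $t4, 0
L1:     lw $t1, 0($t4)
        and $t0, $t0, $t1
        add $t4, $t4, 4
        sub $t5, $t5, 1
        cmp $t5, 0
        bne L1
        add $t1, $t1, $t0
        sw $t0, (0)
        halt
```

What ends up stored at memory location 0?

0

after li $t1, 4: $t1=4
after li $t0, 6: $t0=6
after li $t5, 5: $t5=5
after li $t4, 0: $t4=0
after lw $t1, 0($t4): $t1=M[0]=16
after and $t0, $t0, $t1: $t0=6&16=0
after add $t4, $t4, 4: $t4=0+4=4
after sub $t5, $t5, 1: $t5=5-1=4
cmp $t5, 0  (cmp 4,0)
bne L1: taken
after lw $t1, 0($t4): $t1=M[4]=28
after and $t0, $t0, $t1: $t0=0&28=0
after add $t4, $t4, 4: $t4=4+4=8
after sub $t5, $t5, 1: $t5=4-1=3
cmp $t5, 0  (cmp 3,0)
bne L1: taken
after lw $t1, 0($t4): $t1=M[8]=2
after and $t0, $t0, $t1: $t0=0&2=0
after add $t4, $t4, 4: $t4=8+4=12
after sub $t5, $t5, 1: $t5=3-1=2
cmp $t5, 0  (cmp 2,0)
bne L1: taken
after lw $t1, 0($t4): $t1=M[12]=-1
after and $t0, $t0, $t1: $t0=0&(-1)=0
after add $t4, $t4, 4: $t4=12+4=16
after sub $t5, $t5, 1: $t5=2-1=1
cmp $t5, 0  (cmp 1,0)
bne L1: taken
after lw $t1, 0($t4): $t1=M[16]=14
after and $t0, $t0, $t1: $t0=0&14=0
after add $t4, $t4, 4: $t4=16+4=20
after sub $t5, $t5, 1: $t5=1-1=0
cmp $t5, 0  (cmp 0,0)
bne L1: not taken
after add $t1, $t1, $t0: $t1=14+0=14
sw $t0, (0) → M[0]=0
halt.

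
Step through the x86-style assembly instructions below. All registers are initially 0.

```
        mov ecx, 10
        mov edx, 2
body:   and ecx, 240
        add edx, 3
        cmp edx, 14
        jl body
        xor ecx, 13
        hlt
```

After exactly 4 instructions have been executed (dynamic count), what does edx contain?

5

ecx=10
edx=2
ecx=10&240=0
edx=2+3=5
After step 4: edx = 5.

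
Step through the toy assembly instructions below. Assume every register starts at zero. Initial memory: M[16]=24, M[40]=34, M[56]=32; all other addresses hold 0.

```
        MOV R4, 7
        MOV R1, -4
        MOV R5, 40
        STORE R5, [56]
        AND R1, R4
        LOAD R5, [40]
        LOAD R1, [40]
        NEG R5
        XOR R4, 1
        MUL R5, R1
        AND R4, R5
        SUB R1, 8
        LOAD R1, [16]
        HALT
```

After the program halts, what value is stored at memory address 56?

40

MOV R4, 7 → R4=7
MOV R1, -4 → R1=-4
MOV R5, 40 → R5=40
STORE R5, [56] → M[56]=40
AND R1, R4 → R1=(-4)&7=4
LOAD R5, [40] → R5=M[40]=34
LOAD R1, [40] → R1=M[40]=34
NEG R5 → R5=-(34)=-34
XOR R4, 1 → R4=7^1=6
MUL R5, R1 → R5=(-34)*34=-1156
AND R4, R5 → R4=6&(-1156)=4
SUB R1, 8 → R1=34-8=26
LOAD R1, [16] → R1=M[16]=24
halt.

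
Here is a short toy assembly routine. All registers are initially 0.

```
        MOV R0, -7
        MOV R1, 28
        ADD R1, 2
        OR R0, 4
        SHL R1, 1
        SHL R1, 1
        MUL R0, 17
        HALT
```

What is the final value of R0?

-51

MOV R0, -7 → R0=-7
MOV R1, 28 → R1=28
ADD R1, 2 → R1=28+2=30
OR R0, 4 → R0=(-7)|4=-3
SHL R1, 1 → R1=30<<1=60
SHL R1, 1 → R1=60<<1=120
MUL R0, 17 → R0=(-3)*17=-51
halt.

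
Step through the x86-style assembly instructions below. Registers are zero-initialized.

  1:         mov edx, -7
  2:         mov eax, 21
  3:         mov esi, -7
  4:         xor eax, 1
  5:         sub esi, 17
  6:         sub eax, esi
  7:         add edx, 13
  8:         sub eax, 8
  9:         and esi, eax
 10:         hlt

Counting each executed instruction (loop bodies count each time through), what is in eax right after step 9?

36

mov edx, -7 → edx=-7
mov eax, 21 → eax=21
mov esi, -7 → esi=-7
xor eax, 1 → eax=21^1=20
sub esi, 17 → esi=(-7)-17=-24
sub eax, esi → eax=20-(-24)=44
add edx, 13 → edx=(-7)+13=6
sub eax, 8 → eax=44-8=36
and esi, eax → esi=(-24)&36=32
After step 9: eax = 36.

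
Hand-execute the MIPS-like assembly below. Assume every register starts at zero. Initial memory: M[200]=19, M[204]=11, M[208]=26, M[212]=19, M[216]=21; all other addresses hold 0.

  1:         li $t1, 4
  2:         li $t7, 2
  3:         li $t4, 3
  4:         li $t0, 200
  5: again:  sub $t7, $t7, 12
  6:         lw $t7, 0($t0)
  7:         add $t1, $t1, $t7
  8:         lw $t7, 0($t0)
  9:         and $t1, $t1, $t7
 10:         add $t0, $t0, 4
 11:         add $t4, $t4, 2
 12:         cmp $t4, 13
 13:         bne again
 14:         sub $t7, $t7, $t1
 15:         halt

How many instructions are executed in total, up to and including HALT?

51

after li $t1, 4: $t1=4
after li $t7, 2: $t7=2
after li $t4, 3: $t4=3
after li $t0, 200: $t0=200
after sub $t7, $t7, 12: $t7=2-12=-10
after lw $t7, 0($t0): $t7=M[200]=19
after add $t1, $t1, $t7: $t1=4+19=23
after lw $t7, 0($t0): $t7=M[200]=19
after and $t1, $t1, $t7: $t1=23&19=19
after add $t0, $t0, 4: $t0=200+4=204
after add $t4, $t4, 2: $t4=3+2=5
cmp $t4, 13  (cmp 5,13)
bne again: taken
after sub $t7, $t7, 12: $t7=19-12=7
after lw $t7, 0($t0): $t7=M[204]=11
after add $t1, $t1, $t7: $t1=19+11=30
after lw $t7, 0($t0): $t7=M[204]=11
after and $t1, $t1, $t7: $t1=30&11=10
after add $t0, $t0, 4: $t0=204+4=208
after add $t4, $t4, 2: $t4=5+2=7
cmp $t4, 13  (cmp 7,13)
bne again: taken
after sub $t7, $t7, 12: $t7=11-12=-1
after lw $t7, 0($t0): $t7=M[208]=26
after add $t1, $t1, $t7: $t1=10+26=36
after lw $t7, 0($t0): $t7=M[208]=26
after and $t1, $t1, $t7: $t1=36&26=0
after add $t0, $t0, 4: $t0=208+4=212
after add $t4, $t4, 2: $t4=7+2=9
cmp $t4, 13  (cmp 9,13)
bne again: taken
after sub $t7, $t7, 12: $t7=26-12=14
after lw $t7, 0($t0): $t7=M[212]=19
after add $t1, $t1, $t7: $t1=0+19=19
after lw $t7, 0($t0): $t7=M[212]=19
after and $t1, $t1, $t7: $t1=19&19=19
after add $t0, $t0, 4: $t0=212+4=216
after add $t4, $t4, 2: $t4=9+2=11
cmp $t4, 13  (cmp 11,13)
bne again: taken
after sub $t7, $t7, 12: $t7=19-12=7
after lw $t7, 0($t0): $t7=M[216]=21
after add $t1, $t1, $t7: $t1=19+21=40
after lw $t7, 0($t0): $t7=M[216]=21
after and $t1, $t1, $t7: $t1=40&21=0
after add $t0, $t0, 4: $t0=216+4=220
after add $t4, $t4, 2: $t4=11+2=13
cmp $t4, 13  (cmp 13,13)
bne again: not taken
after sub $t7, $t7, $t1: $t7=21-0=21
halt.
Total executed instructions: 51.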